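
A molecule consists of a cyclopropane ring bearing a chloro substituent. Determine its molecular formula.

C3H5Cl

Atom tally by fragment:
  cyclopropane ring core → C:3 H:6
  (− 1 ring H displaced by substituents)
  + Cl → Cl:1
Element totals:
  C: 3
  H: 5
  Cl: 1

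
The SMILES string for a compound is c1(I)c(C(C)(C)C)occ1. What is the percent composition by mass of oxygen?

Atom tally by fragment:
  furan ring core → C:4 H:4 O:1
  (− 2 ring H displaced by substituents)
  + I → I:1
  + C(CH3)3 → C:4 H:9
Element totals:
  C: 8
  H: 11
  I: 1
  O: 1
Molecular formula: C8H11IO.
Molar mass = 250.079 g/mol.
Mass from O: 1 × 15.999 = 15.999 g/mol.
%O = 15.999 / 250.079 × 100 = 6.40%.

6.40%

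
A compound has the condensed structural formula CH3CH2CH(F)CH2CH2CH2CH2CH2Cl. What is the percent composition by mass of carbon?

57.65%

Element totals:
  C: 8
  H: 16
  Cl: 1
  F: 1
Molecular formula: C8H16ClF.
Molar mass = 166.664 g/mol.
Mass from C: 8 × 12.011 = 96.088 g/mol.
%C = 96.088 / 166.664 × 100 = 57.65%.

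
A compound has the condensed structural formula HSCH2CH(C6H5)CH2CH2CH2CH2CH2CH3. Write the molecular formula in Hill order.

Element totals:
  C: 14
  H: 22
  S: 1

C14H22S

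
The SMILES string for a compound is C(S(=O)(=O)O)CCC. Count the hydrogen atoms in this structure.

Atom tally by fragment:
  HO3SCH2 → C:1 H:3 S:1 O:3
  CH2 → C:1 H:2
  CH2 → C:1 H:2
  CH3 → C:1 H:3
Element totals:
  C: 4
  H: 10
  O: 3
  S: 1

10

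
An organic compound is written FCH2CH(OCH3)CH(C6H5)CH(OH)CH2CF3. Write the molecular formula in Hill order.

C13H16F4O2

Element totals:
  C: 13
  H: 16
  F: 4
  O: 2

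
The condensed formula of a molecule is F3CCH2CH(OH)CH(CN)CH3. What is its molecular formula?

Atom tally by fragment:
  F3CCH2 → C:2 H:2 F:3
  CH(OH) → C:1 H:2 O:1
  CH(CN) → C:2 H:1 N:1
  CH3 → C:1 H:3
Element totals:
  C: 6
  H: 8
  F: 3
  N: 1
  O: 1

C6H8F3NO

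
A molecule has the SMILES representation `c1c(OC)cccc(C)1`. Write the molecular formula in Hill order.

Atom tally by fragment:
  benzene ring core → C:6 H:6
  (− 2 ring H displaced by substituents)
  + OCH3 → C:1 H:3 O:1
  + CH3 → C:1 H:3
Element totals:
  C: 8
  H: 10
  O: 1

C8H10O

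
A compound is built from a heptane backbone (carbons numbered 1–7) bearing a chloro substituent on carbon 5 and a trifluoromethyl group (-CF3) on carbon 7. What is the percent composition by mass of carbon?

Atom tally by fragment:
  CH3 → C:1 H:3
  CH2 → C:1 H:2
  CH2 → C:1 H:2
  CH2 → C:1 H:2
  CH(Cl) → C:1 H:1 Cl:1
  CH2 → C:1 H:2
  CH2CF3 → C:2 H:2 F:3
Element totals:
  C: 8
  H: 14
  Cl: 1
  F: 3
Molecular formula: C8H14ClF3.
Molar mass = 202.644 g/mol.
Mass from C: 8 × 12.011 = 96.088 g/mol.
%C = 96.088 / 202.644 × 100 = 47.42%.

47.42%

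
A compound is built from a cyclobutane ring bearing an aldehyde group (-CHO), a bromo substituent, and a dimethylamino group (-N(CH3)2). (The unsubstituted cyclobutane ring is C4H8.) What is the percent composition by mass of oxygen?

7.76%

Atom tally by fragment:
  cyclobutane ring core → C:4 H:8
  (− 3 ring H displaced by substituents)
  + CHO → C:1 H:1 O:1
  + Br → Br:1
  + N(CH3)2 → N:1 C:2 H:6
Element totals:
  C: 7
  H: 12
  Br: 1
  N: 1
  O: 1
Molecular formula: C7H12BrNO.
Molar mass = 206.083 g/mol.
Mass from O: 1 × 15.999 = 15.999 g/mol.
%O = 15.999 / 206.083 × 100 = 7.76%.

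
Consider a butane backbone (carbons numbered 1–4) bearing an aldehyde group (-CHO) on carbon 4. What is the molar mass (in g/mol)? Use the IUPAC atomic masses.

86.13 g/mol

Atom tally by fragment:
  CH3 → C:1 H:3
  CH2 → C:1 H:2
  CH2 → C:1 H:2
  CH2CHO → C:2 H:3 O:1
Element totals:
  C: 5
  H: 10
  O: 1
Molecular formula: C5H10O.
  M = 5(12.011) + 10(1.008) + 15.999
    = 60.055 + 10.080 + 15.999 = 86.134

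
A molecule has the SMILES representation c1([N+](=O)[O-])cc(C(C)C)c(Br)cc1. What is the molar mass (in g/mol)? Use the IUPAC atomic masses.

244.09 g/mol

Atom tally by fragment:
  benzene ring core → C:6 H:6
  (− 3 ring H displaced by substituents)
  + NO2 → N:1 O:2
  + CH(CH3)2 → C:3 H:7
  + Br → Br:1
Element totals:
  C: 9
  H: 10
  Br: 1
  N: 1
  O: 2
Molecular formula: C9H10BrNO2.
  M = 9(12.011) + 10(1.008) + 79.904 + 14.007 + 2(15.999)
    = 108.099 + 10.080 + 79.904 + 14.007 + 31.998 = 244.088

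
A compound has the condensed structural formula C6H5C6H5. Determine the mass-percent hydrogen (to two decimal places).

6.54%

Atom tally by fragment:
  benzene ring core → C:6 H:6
  (− 1 ring H displaced by substituents)
  + C6H5 → C:6 H:5
Element totals:
  C: 12
  H: 10
Molecular formula: C12H10.
Molar mass = 154.212 g/mol.
Mass from H: 10 × 1.008 = 10.080 g/mol.
%H = 10.080 / 154.212 × 100 = 6.54%.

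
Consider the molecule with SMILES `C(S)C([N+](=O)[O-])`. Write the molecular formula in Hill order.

C2H5NO2S

Atom tally by fragment:
  HSCH2 → C:1 H:3 S:1
  CH2NO2 → C:1 H:2 N:1 O:2
Element totals:
  C: 2
  H: 5
  N: 1
  O: 2
  S: 1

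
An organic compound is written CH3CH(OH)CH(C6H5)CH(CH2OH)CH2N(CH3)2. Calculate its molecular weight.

237.34 g/mol

Atom tally by fragment:
  CH3 → C:1 H:3
  CH(OH) → C:1 H:2 O:1
  CH(C6H5) → C:7 H:6
  CH(CH2OH) → C:2 H:4 O:1
  CH2N(CH3)2 → C:3 H:8 N:1
Element totals:
  C: 14
  H: 23
  N: 1
  O: 2
Molecular formula: C14H23NO2.
  M = 14(12.011) + 23(1.008) + 14.007 + 2(15.999)
    = 168.154 + 23.184 + 14.007 + 31.998 = 237.343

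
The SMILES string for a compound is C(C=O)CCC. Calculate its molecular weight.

86.13 g/mol

Atom tally by fragment:
  OHCCH2 → C:2 H:3 O:1
  CH2 → C:1 H:2
  CH2 → C:1 H:2
  CH3 → C:1 H:3
Element totals:
  C: 5
  H: 10
  O: 1
Molecular formula: C5H10O.
  M = 5(12.011) + 10(1.008) + 15.999
    = 60.055 + 10.080 + 15.999 = 86.134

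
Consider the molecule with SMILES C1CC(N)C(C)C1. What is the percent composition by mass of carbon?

Atom tally by fragment:
  cyclopentane ring core → C:5 H:10
  (− 2 ring H displaced by substituents)
  + NH2 → N:1 H:2
  + CH3 → C:1 H:3
Element totals:
  C: 6
  H: 13
  N: 1
Molecular formula: C6H13N.
Molar mass = 99.177 g/mol.
Mass from C: 6 × 12.011 = 72.066 g/mol.
%C = 72.066 / 99.177 × 100 = 72.66%.

72.66%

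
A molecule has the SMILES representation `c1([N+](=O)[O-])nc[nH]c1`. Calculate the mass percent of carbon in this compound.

Atom tally by fragment:
  imidazole ring core → C:3 H:4 N:2
  (− 1 ring H displaced by substituents)
  + NO2 → N:1 O:2
Element totals:
  C: 3
  H: 3
  N: 3
  O: 2
Molecular formula: C3H3N3O2.
Molar mass = 113.076 g/mol.
Mass from C: 3 × 12.011 = 36.033 g/mol.
%C = 36.033 / 113.076 × 100 = 31.87%.

31.87%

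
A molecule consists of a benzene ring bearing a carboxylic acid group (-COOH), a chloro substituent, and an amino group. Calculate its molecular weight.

171.58 g/mol

Atom tally by fragment:
  benzene ring core → C:6 H:6
  (− 3 ring H displaced by substituents)
  + COOH → C:1 H:1 O:2
  + Cl → Cl:1
  + NH2 → N:1 H:2
Element totals:
  C: 7
  H: 6
  Cl: 1
  N: 1
  O: 2
Molecular formula: C7H6ClNO2.
  M = 7(12.011) + 6(1.008) + 35.45 + 14.007 + 2(15.999)
    = 84.077 + 6.048 + 35.450 + 14.007 + 31.998 = 171.580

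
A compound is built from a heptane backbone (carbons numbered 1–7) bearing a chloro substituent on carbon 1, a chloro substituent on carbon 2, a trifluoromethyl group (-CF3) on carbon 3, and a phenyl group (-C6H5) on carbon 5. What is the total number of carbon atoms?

Atom tally by fragment:
  ClCH2 → C:1 H:2 Cl:1
  CH(Cl) → C:1 H:1 Cl:1
  CH(CF3) → C:2 H:1 F:3
  CH2 → C:1 H:2
  CH(C6H5) → C:7 H:6
  CH2 → C:1 H:2
  CH3 → C:1 H:3
Element totals:
  C: 14
  H: 17
  Cl: 2
  F: 3

14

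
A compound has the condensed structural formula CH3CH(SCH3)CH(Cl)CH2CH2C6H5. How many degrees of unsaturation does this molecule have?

4

Atom tally by fragment:
  CH3 → C:1 H:3
  CH(SCH3) → C:2 H:4 S:1
  CH(Cl) → C:1 H:1 Cl:1
  CH2 → C:1 H:2
  CH2C6H5 → C:7 H:7
Element totals:
  C: 12
  H: 17
  Cl: 1
  S: 1
Molecular formula: C12H17ClS.
DoU = (2C + 2 + N − H − X) / 2 = (2·12 + 2 + 0 − 17 − 1) / 2 = 4.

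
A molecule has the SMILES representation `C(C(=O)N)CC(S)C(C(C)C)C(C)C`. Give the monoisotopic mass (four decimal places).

Atom tally by fragment:
  H2NOCCH2 → C:2 H:4 O:1 N:1
  CH2 → C:1 H:2
  CH(SH) → C:1 H:2 S:1
  CH(CH(CH3)2) → C:4 H:8
  CH(CH3) → C:2 H:4
  CH3 → C:1 H:3
Element totals:
  C: 11
  H: 23
  N: 1
  O: 1
  S: 1
Molecular formula: C11H23NOS.
  M = 11(12.0) + 23(1.007825) + 14.003074 + 15.994915 + 31.972071
    = 132.000000 + 23.179975 + 14.003074 + 15.994915 + 31.972071 = 217.150035

217.1500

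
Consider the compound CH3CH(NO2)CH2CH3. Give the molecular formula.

C4H9NO2

Atom tally by fragment:
  CH3 → C:1 H:3
  CH(NO2) → C:1 H:1 N:1 O:2
  CH2 → C:1 H:2
  CH3 → C:1 H:3
Element totals:
  C: 4
  H: 9
  N: 1
  O: 2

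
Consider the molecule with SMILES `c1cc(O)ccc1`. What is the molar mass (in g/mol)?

94.11 g/mol

Atom tally by fragment:
  benzene ring core → C:6 H:6
  (− 1 ring H displaced by substituents)
  + OH → O:1 H:1
Element totals:
  C: 6
  H: 6
  O: 1
Molecular formula: C6H6O.
  M = 6(12.011) + 6(1.008) + 15.999
    = 72.066 + 6.048 + 15.999 = 94.113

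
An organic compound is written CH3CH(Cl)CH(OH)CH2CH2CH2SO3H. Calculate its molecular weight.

216.68 g/mol

Element totals:
  C: 6
  H: 13
  Cl: 1
  O: 4
  S: 1
Molecular formula: C6H13ClO4S.
  M = 6(12.011) + 13(1.008) + 35.45 + 4(15.999) + 32.06
    = 72.066 + 13.104 + 35.450 + 63.996 + 32.060 = 216.676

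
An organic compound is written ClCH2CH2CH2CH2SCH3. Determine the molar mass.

Atom tally by fragment:
  ClCH2 → C:1 H:2 Cl:1
  CH2 → C:1 H:2
  CH2 → C:1 H:2
  CH2SCH3 → C:2 H:5 S:1
Element totals:
  C: 5
  H: 11
  Cl: 1
  S: 1
Molecular formula: C5H11ClS.
  M = 5(12.011) + 11(1.008) + 35.45 + 32.06
    = 60.055 + 11.088 + 35.450 + 32.060 = 138.653

138.65 g/mol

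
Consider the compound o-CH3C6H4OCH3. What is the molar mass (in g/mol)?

Element totals:
  C: 8
  H: 10
  O: 1
Molecular formula: C8H10O.
  M = 8(12.011) + 10(1.008) + 15.999
    = 96.088 + 10.080 + 15.999 = 122.167

122.17 g/mol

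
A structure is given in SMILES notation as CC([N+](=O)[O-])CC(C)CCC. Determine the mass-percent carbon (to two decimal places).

Atom tally by fragment:
  CH3 → C:1 H:3
  CH(NO2) → C:1 H:1 N:1 O:2
  CH2 → C:1 H:2
  CH(CH3) → C:2 H:4
  CH2 → C:1 H:2
  CH2 → C:1 H:2
  CH3 → C:1 H:3
Element totals:
  C: 8
  H: 17
  N: 1
  O: 2
Molecular formula: C8H17NO2.
Molar mass = 159.229 g/mol.
Mass from C: 8 × 12.011 = 96.088 g/mol.
%C = 96.088 / 159.229 × 100 = 60.35%.

60.35%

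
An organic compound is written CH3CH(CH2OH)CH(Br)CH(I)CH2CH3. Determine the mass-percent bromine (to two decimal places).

Atom tally by fragment:
  CH3 → C:1 H:3
  CH(CH2OH) → C:2 H:4 O:1
  CH(Br) → C:1 H:1 Br:1
  CH(I) → C:1 H:1 I:1
  CH2 → C:1 H:2
  CH3 → C:1 H:3
Element totals:
  C: 7
  H: 14
  Br: 1
  I: 1
  O: 1
Molecular formula: C7H14BrIO.
Molar mass = 320.996 g/mol.
Mass from Br: 1 × 79.904 = 79.904 g/mol.
%Br = 79.904 / 320.996 × 100 = 24.89%.

24.89%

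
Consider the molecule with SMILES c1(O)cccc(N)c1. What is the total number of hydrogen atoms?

7

Atom tally by fragment:
  benzene ring core → C:6 H:6
  (− 2 ring H displaced by substituents)
  + OH → O:1 H:1
  + NH2 → N:1 H:2
Element totals:
  C: 6
  H: 7
  N: 1
  O: 1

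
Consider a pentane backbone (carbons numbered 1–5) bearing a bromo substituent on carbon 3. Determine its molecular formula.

C5H11Br

Atom tally by fragment:
  CH3 → C:1 H:3
  CH2 → C:1 H:2
  CH(Br) → C:1 H:1 Br:1
  CH2 → C:1 H:2
  CH3 → C:1 H:3
Element totals:
  C: 5
  H: 11
  Br: 1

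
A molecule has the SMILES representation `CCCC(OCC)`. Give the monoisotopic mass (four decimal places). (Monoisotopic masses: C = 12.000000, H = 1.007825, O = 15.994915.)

102.1045

Atom tally by fragment:
  CH3 → C:1 H:3
  CH2 → C:1 H:2
  CH2 → C:1 H:2
  CH2OC2H5 → C:3 H:7 O:1
Element totals:
  C: 6
  H: 14
  O: 1
Molecular formula: C6H14O.
  M = 6(12.0) + 14(1.007825) + 15.994915
    = 72.000000 + 14.109550 + 15.994915 = 102.104465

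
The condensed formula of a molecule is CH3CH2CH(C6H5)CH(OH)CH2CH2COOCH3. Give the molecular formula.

Element totals:
  C: 14
  H: 20
  O: 3

C14H20O3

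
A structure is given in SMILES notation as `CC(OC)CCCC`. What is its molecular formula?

C7H16O

Atom tally by fragment:
  CH3 → C:1 H:3
  CH(OCH3) → C:2 H:4 O:1
  CH2 → C:1 H:2
  CH2 → C:1 H:2
  CH2 → C:1 H:2
  CH3 → C:1 H:3
Element totals:
  C: 7
  H: 16
  O: 1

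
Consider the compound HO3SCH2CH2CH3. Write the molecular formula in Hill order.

Element totals:
  C: 3
  H: 8
  O: 3
  S: 1

C3H8O3S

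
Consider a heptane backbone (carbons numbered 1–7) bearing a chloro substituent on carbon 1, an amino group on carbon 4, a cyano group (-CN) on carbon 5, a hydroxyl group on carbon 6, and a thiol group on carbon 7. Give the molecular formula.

C8H15ClN2OS

Atom tally by fragment:
  ClCH2 → C:1 H:2 Cl:1
  CH2 → C:1 H:2
  CH2 → C:1 H:2
  CH(NH2) → C:1 H:3 N:1
  CH(CN) → C:2 H:1 N:1
  CH(OH) → C:1 H:2 O:1
  CH2SH → C:1 H:3 S:1
Element totals:
  C: 8
  H: 15
  Cl: 1
  N: 2
  O: 1
  S: 1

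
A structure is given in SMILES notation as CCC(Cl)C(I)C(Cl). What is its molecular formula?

Atom tally by fragment:
  CH3 → C:1 H:3
  CH2 → C:1 H:2
  CH(Cl) → C:1 H:1 Cl:1
  CH(I) → C:1 H:1 I:1
  CH2Cl → C:1 H:2 Cl:1
Element totals:
  C: 5
  H: 9
  Cl: 2
  I: 1

C5H9Cl2I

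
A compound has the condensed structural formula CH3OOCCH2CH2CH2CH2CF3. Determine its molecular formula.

Atom tally by fragment:
  CH3OOCCH2 → C:3 H:5 O:2
  CH2 → C:1 H:2
  CH2 → C:1 H:2
  CH2CF3 → C:2 H:2 F:3
Element totals:
  C: 7
  H: 11
  F: 3
  O: 2

C7H11F3O2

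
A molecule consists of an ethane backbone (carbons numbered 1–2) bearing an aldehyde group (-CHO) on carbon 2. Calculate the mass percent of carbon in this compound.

Atom tally by fragment:
  CH3 → C:1 H:3
  CH2CHO → C:2 H:3 O:1
Element totals:
  C: 3
  H: 6
  O: 1
Molecular formula: C3H6O.
Molar mass = 58.080 g/mol.
Mass from C: 3 × 12.011 = 36.033 g/mol.
%C = 36.033 / 58.080 × 100 = 62.04%.

62.04%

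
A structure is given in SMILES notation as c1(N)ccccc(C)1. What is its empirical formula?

Atom tally by fragment:
  benzene ring core → C:6 H:6
  (− 2 ring H displaced by substituents)
  + NH2 → N:1 H:2
  + CH3 → C:1 H:3
Element totals:
  C: 7
  H: 9
  N: 1
Molecular formula: C7H9N.
gcd of subscripts (7, 9, 1) = 1, so the empirical formula equals the molecular formula.

C7H9N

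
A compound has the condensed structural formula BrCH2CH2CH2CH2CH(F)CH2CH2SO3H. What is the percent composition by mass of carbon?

Atom tally by fragment:
  BrCH2 → C:1 H:2 Br:1
  CH2 → C:1 H:2
  CH2 → C:1 H:2
  CH2 → C:1 H:2
  CH(F) → C:1 H:1 F:1
  CH2 → C:1 H:2
  CH2SO3H → C:1 H:3 S:1 O:3
Element totals:
  C: 7
  H: 14
  Br: 1
  F: 1
  O: 3
  S: 1
Molecular formula: C7H14BrFO3S.
Molar mass = 277.148 g/mol.
Mass from C: 7 × 12.011 = 84.077 g/mol.
%C = 84.077 / 277.148 × 100 = 30.34%.

30.34%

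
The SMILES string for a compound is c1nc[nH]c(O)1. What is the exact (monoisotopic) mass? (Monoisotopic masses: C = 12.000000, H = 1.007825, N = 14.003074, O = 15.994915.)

Atom tally by fragment:
  imidazole ring core → C:3 H:4 N:2
  (− 1 ring H displaced by substituents)
  + OH → O:1 H:1
Element totals:
  C: 3
  H: 4
  N: 2
  O: 1
Molecular formula: C3H4N2O.
  M = 3(12.0) + 4(1.007825) + 2(14.003074) + 15.994915
    = 36.000000 + 4.031300 + 28.006148 + 15.994915 = 84.032363

84.0324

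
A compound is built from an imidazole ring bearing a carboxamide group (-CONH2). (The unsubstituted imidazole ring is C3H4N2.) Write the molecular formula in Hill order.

C4H5N3O

Atom tally by fragment:
  imidazole ring core → C:3 H:4 N:2
  (− 1 ring H displaced by substituents)
  + CONH2 → C:1 H:2 O:1 N:1
Element totals:
  C: 4
  H: 5
  N: 3
  O: 1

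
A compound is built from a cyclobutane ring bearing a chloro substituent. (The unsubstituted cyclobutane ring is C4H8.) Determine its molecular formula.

Atom tally by fragment:
  cyclobutane ring core → C:4 H:8
  (− 1 ring H displaced by substituents)
  + Cl → Cl:1
Element totals:
  C: 4
  H: 7
  Cl: 1

C4H7Cl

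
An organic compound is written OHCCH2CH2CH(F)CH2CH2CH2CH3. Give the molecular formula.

Element totals:
  C: 8
  H: 15
  F: 1
  O: 1

C8H15FO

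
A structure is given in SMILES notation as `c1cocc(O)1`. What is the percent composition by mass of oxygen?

Atom tally by fragment:
  furan ring core → C:4 H:4 O:1
  (− 1 ring H displaced by substituents)
  + OH → O:1 H:1
Element totals:
  C: 4
  H: 4
  O: 2
Molecular formula: C4H4O2.
Molar mass = 84.074 g/mol.
Mass from O: 2 × 15.999 = 31.998 g/mol.
%O = 31.998 / 84.074 × 100 = 38.06%.

38.06%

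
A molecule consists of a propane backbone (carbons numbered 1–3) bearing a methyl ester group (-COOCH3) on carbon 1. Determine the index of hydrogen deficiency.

Atom tally by fragment:
  CH3OOCCH2 → C:3 H:5 O:2
  CH2 → C:1 H:2
  CH3 → C:1 H:3
Element totals:
  C: 5
  H: 10
  O: 2
Molecular formula: C5H10O2.
DoU = (2C + 2 + N − H − X) / 2 = (2·5 + 2 + 0 − 10 − 0) / 2 = 1.

1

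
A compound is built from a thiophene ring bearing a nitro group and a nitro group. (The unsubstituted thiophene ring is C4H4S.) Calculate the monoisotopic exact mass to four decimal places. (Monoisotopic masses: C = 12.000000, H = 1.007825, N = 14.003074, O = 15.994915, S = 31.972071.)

Atom tally by fragment:
  thiophene ring core → C:4 H:4 S:1
  (− 2 ring H displaced by substituents)
  + NO2 → N:1 O:2
  + NO2 → N:1 O:2
Element totals:
  C: 4
  H: 2
  N: 2
  O: 4
  S: 1
Molecular formula: C4H2N2O4S.
  M = 4(12.0) + 2(1.007825) + 2(14.003074) + 4(15.994915) + 31.972071
    = 48.000000 + 2.015650 + 28.006148 + 63.979660 + 31.972071 = 173.973529

173.9735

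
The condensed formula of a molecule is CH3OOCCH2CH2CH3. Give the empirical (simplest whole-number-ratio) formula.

C5H10O2

Element totals:
  C: 5
  H: 10
  O: 2
Molecular formula: C5H10O2.
gcd of subscripts (5, 10, 2) = 1, so the empirical formula equals the molecular formula.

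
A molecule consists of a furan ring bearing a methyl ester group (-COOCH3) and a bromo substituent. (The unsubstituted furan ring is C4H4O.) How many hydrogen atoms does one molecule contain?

5

Atom tally by fragment:
  furan ring core → C:4 H:4 O:1
  (− 2 ring H displaced by substituents)
  + COOCH3 → C:2 H:3 O:2
  + Br → Br:1
Element totals:
  C: 6
  H: 5
  Br: 1
  O: 3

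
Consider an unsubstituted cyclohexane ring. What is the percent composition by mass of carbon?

85.63%

Atom tally by fragment:
  cyclohexane ring core → C:6 H:12
Element totals:
  C: 6
  H: 12
Molecular formula: C6H12.
Molar mass = 84.162 g/mol.
Mass from C: 6 × 12.011 = 72.066 g/mol.
%C = 72.066 / 84.162 × 100 = 85.63%.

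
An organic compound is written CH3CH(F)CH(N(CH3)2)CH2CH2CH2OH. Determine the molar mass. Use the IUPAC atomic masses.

163.24 g/mol

Element totals:
  C: 8
  H: 18
  F: 1
  N: 1
  O: 1
Molecular formula: C8H18FNO.
  M = 8(12.011) + 18(1.008) + 18.998 + 14.007 + 15.999
    = 96.088 + 18.144 + 18.998 + 14.007 + 15.999 = 163.236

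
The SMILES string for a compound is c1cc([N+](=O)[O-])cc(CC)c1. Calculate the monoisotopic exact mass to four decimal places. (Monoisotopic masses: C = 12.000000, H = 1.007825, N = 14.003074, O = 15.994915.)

151.0633

Atom tally by fragment:
  benzene ring core → C:6 H:6
  (− 2 ring H displaced by substituents)
  + NO2 → N:1 O:2
  + C2H5 → C:2 H:5
Element totals:
  C: 8
  H: 9
  N: 1
  O: 2
Molecular formula: C8H9NO2.
  M = 8(12.0) + 9(1.007825) + 14.003074 + 2(15.994915)
    = 96.000000 + 9.070425 + 14.003074 + 31.989830 = 151.063329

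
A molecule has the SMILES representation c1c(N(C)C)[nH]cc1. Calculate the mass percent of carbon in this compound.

65.42%

Atom tally by fragment:
  pyrrole ring core → C:4 H:5 N:1
  (− 1 ring H displaced by substituents)
  + N(CH3)2 → N:1 C:2 H:6
Element totals:
  C: 6
  H: 10
  N: 2
Molecular formula: C6H10N2.
Molar mass = 110.160 g/mol.
Mass from C: 6 × 12.011 = 72.066 g/mol.
%C = 72.066 / 110.160 × 100 = 65.42%.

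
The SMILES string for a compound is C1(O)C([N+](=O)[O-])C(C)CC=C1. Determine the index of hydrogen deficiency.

3

Atom tally by fragment:
  cyclohexene ring core → C:6 H:10
  (− 3 ring H displaced by substituents)
  + OH → O:1 H:1
  + NO2 → N:1 O:2
  + CH3 → C:1 H:3
Element totals:
  C: 7
  H: 11
  N: 1
  O: 3
Molecular formula: C7H11NO3.
DoU = (2C + 2 + N − H − X) / 2 = (2·7 + 2 + 1 − 11 − 0) / 2 = 3.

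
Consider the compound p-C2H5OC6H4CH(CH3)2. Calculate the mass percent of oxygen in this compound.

9.74%

Element totals:
  C: 11
  H: 16
  O: 1
Molecular formula: C11H16O.
Molar mass = 164.248 g/mol.
Mass from O: 1 × 15.999 = 15.999 g/mol.
%O = 15.999 / 164.248 × 100 = 9.74%.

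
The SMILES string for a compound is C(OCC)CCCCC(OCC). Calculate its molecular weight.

174.28 g/mol

Atom tally by fragment:
  C2H5OCH2 → C:3 H:7 O:1
  CH2 → C:1 H:2
  CH2 → C:1 H:2
  CH2 → C:1 H:2
  CH2 → C:1 H:2
  CH2OC2H5 → C:3 H:7 O:1
Element totals:
  C: 10
  H: 22
  O: 2
Molecular formula: C10H22O2.
  M = 10(12.011) + 22(1.008) + 2(15.999)
    = 120.110 + 22.176 + 31.998 = 174.284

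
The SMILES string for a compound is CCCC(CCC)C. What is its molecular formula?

Atom tally by fragment:
  CH3 → C:1 H:3
  CH2 → C:1 H:2
  CH2 → C:1 H:2
  CH(CH2CH2CH3) → C:4 H:8
  CH3 → C:1 H:3
Element totals:
  C: 8
  H: 18

C8H18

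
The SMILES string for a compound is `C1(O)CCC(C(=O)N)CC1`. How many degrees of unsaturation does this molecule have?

Atom tally by fragment:
  cyclohexane ring core → C:6 H:12
  (− 2 ring H displaced by substituents)
  + OH → O:1 H:1
  + CONH2 → C:1 H:2 O:1 N:1
Element totals:
  C: 7
  H: 13
  N: 1
  O: 2
Molecular formula: C7H13NO2.
DoU = (2C + 2 + N − H − X) / 2 = (2·7 + 2 + 1 − 13 − 0) / 2 = 2.

2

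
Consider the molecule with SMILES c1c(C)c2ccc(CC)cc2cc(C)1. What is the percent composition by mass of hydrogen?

Atom tally by fragment:
  naphthalene ring system core → C:10 H:8
  (− 3 ring H displaced by substituents)
  + CH3 → C:1 H:3
  + C2H5 → C:2 H:5
  + CH3 → C:1 H:3
Element totals:
  C: 14
  H: 16
Molecular formula: C14H16.
Molar mass = 184.282 g/mol.
Mass from H: 16 × 1.008 = 16.128 g/mol.
%H = 16.128 / 184.282 × 100 = 8.75%.

8.75%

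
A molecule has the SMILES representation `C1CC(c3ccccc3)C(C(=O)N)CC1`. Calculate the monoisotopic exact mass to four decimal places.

Atom tally by fragment:
  cyclohexane ring core → C:6 H:12
  (− 2 ring H displaced by substituents)
  + C6H5 → C:6 H:5
  + CONH2 → C:1 H:2 O:1 N:1
Element totals:
  C: 13
  H: 17
  N: 1
  O: 1
Molecular formula: C13H17NO.
  M = 13(12.0) + 17(1.007825) + 14.003074 + 15.994915
    = 156.000000 + 17.133025 + 14.003074 + 15.994915 = 203.131014

203.1310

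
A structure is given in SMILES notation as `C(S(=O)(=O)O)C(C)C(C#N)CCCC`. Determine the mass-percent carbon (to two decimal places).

Atom tally by fragment:
  HO3SCH2 → C:1 H:3 S:1 O:3
  CH(CH3) → C:2 H:4
  CH(CN) → C:2 H:1 N:1
  CH2 → C:1 H:2
  CH2 → C:1 H:2
  CH2 → C:1 H:2
  CH3 → C:1 H:3
Element totals:
  C: 9
  H: 17
  N: 1
  O: 3
  S: 1
Molecular formula: C9H17NO3S.
Molar mass = 219.299 g/mol.
Mass from C: 9 × 12.011 = 108.099 g/mol.
%C = 108.099 / 219.299 × 100 = 49.29%.

49.29%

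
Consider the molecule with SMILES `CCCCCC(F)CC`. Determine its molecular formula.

Atom tally by fragment:
  CH3 → C:1 H:3
  CH2 → C:1 H:2
  CH2 → C:1 H:2
  CH2 → C:1 H:2
  CH2 → C:1 H:2
  CH(F) → C:1 H:1 F:1
  CH2 → C:1 H:2
  CH3 → C:1 H:3
Element totals:
  C: 8
  H: 17
  F: 1

C8H17F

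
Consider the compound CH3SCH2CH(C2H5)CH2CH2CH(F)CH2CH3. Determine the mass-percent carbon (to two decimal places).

Element totals:
  C: 10
  H: 21
  F: 1
  S: 1
Molecular formula: C10H21FS.
Molar mass = 192.336 g/mol.
Mass from C: 10 × 12.011 = 120.110 g/mol.
%C = 120.110 / 192.336 × 100 = 62.45%.

62.45%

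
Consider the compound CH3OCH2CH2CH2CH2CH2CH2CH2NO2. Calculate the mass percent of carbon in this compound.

54.84%

Element totals:
  C: 8
  H: 17
  N: 1
  O: 3
Molecular formula: C8H17NO3.
Molar mass = 175.228 g/mol.
Mass from C: 8 × 12.011 = 96.088 g/mol.
%C = 96.088 / 175.228 × 100 = 54.84%.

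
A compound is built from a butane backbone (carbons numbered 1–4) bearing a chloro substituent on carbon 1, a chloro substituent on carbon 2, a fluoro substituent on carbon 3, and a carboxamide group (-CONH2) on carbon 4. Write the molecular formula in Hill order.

C5H8Cl2FNO

Atom tally by fragment:
  ClCH2 → C:1 H:2 Cl:1
  CH(Cl) → C:1 H:1 Cl:1
  CH(F) → C:1 H:1 F:1
  CH2CONH2 → C:2 H:4 O:1 N:1
Element totals:
  C: 5
  H: 8
  Cl: 2
  F: 1
  N: 1
  O: 1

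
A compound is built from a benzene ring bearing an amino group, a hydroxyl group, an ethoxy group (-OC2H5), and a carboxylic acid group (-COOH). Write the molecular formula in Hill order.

C9H11NO4

Atom tally by fragment:
  benzene ring core → C:6 H:6
  (− 4 ring H displaced by substituents)
  + NH2 → N:1 H:2
  + OH → O:1 H:1
  + OC2H5 → C:2 H:5 O:1
  + COOH → C:1 H:1 O:2
Element totals:
  C: 9
  H: 11
  N: 1
  O: 4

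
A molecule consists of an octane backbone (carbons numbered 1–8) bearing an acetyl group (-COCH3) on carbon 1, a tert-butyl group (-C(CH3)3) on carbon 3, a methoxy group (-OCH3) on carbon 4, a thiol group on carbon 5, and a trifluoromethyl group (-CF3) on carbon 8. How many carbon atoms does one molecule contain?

16

Atom tally by fragment:
  CH3COCH2 → C:3 H:5 O:1
  CH2 → C:1 H:2
  CH(C(CH3)3) → C:5 H:10
  CH(OCH3) → C:2 H:4 O:1
  CH(SH) → C:1 H:2 S:1
  CH2 → C:1 H:2
  CH2 → C:1 H:2
  CH2CF3 → C:2 H:2 F:3
Element totals:
  C: 16
  H: 29
  F: 3
  O: 2
  S: 1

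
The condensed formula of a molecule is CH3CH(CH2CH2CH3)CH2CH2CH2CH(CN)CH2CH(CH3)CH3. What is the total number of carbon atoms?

Atom tally by fragment:
  CH3 → C:1 H:3
  CH(CH2CH2CH3) → C:4 H:8
  CH2 → C:1 H:2
  CH2 → C:1 H:2
  CH2 → C:1 H:2
  CH(CN) → C:2 H:1 N:1
  CH2 → C:1 H:2
  CH(CH3) → C:2 H:4
  CH3 → C:1 H:3
Element totals:
  C: 14
  H: 27
  N: 1

14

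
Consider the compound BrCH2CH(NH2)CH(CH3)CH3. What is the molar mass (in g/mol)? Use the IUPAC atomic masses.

166.06 g/mol

Atom tally by fragment:
  BrCH2 → C:1 H:2 Br:1
  CH(NH2) → C:1 H:3 N:1
  CH(CH3) → C:2 H:4
  CH3 → C:1 H:3
Element totals:
  C: 5
  H: 12
  Br: 1
  N: 1
Molecular formula: C5H12BrN.
  M = 5(12.011) + 12(1.008) + 79.904 + 14.007
    = 60.055 + 12.096 + 79.904 + 14.007 = 166.062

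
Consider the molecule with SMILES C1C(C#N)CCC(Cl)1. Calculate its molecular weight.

Atom tally by fragment:
  cyclopentane ring core → C:5 H:10
  (− 2 ring H displaced by substituents)
  + CN → C:1 N:1
  + Cl → Cl:1
Element totals:
  C: 6
  H: 8
  Cl: 1
  N: 1
Molecular formula: C6H8ClN.
  M = 6(12.011) + 8(1.008) + 35.45 + 14.007
    = 72.066 + 8.064 + 35.450 + 14.007 = 129.587

129.59 g/mol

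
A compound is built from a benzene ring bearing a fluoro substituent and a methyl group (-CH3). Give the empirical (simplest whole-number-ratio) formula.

C7H7F

Atom tally by fragment:
  benzene ring core → C:6 H:6
  (− 2 ring H displaced by substituents)
  + F → F:1
  + CH3 → C:1 H:3
Element totals:
  C: 7
  H: 7
  F: 1
Molecular formula: C7H7F.
gcd of subscripts (7, 1, 7) = 1, so the empirical formula equals the molecular formula.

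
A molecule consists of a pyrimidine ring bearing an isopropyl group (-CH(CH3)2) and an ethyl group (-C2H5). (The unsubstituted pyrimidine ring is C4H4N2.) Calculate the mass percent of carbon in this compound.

71.96%

Atom tally by fragment:
  pyrimidine ring core → C:4 H:4 N:2
  (− 2 ring H displaced by substituents)
  + CH(CH3)2 → C:3 H:7
  + C2H5 → C:2 H:5
Element totals:
  C: 9
  H: 14
  N: 2
Molecular formula: C9H14N2.
Molar mass = 150.225 g/mol.
Mass from C: 9 × 12.011 = 108.099 g/mol.
%C = 108.099 / 150.225 × 100 = 71.96%.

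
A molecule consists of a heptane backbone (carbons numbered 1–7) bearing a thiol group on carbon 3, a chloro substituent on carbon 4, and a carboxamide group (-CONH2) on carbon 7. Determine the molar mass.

209.73 g/mol

Atom tally by fragment:
  CH3 → C:1 H:3
  CH2 → C:1 H:2
  CH(SH) → C:1 H:2 S:1
  CH(Cl) → C:1 H:1 Cl:1
  CH2 → C:1 H:2
  CH2 → C:1 H:2
  CH2CONH2 → C:2 H:4 O:1 N:1
Element totals:
  C: 8
  H: 16
  Cl: 1
  N: 1
  O: 1
  S: 1
Molecular formula: C8H16ClNOS.
  M = 8(12.011) + 16(1.008) + 35.45 + 14.007 + 15.999 + 32.06
    = 96.088 + 16.128 + 35.450 + 14.007 + 15.999 + 32.060 = 209.732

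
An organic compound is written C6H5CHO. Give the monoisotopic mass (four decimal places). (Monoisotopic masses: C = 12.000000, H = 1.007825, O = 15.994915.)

106.0419

Atom tally by fragment:
  benzene ring core → C:6 H:6
  (− 1 ring H displaced by substituents)
  + CHO → C:1 H:1 O:1
Element totals:
  C: 7
  H: 6
  O: 1
Molecular formula: C7H6O.
  M = 7(12.0) + 6(1.007825) + 15.994915
    = 84.000000 + 6.046950 + 15.994915 = 106.041865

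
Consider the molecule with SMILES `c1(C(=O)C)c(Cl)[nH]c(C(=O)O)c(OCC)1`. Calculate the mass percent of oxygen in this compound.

27.63%

Atom tally by fragment:
  pyrrole ring core → C:4 H:5 N:1
  (− 4 ring H displaced by substituents)
  + COCH3 → C:2 H:3 O:1
  + Cl → Cl:1
  + COOH → C:1 H:1 O:2
  + OC2H5 → C:2 H:5 O:1
Element totals:
  C: 9
  H: 10
  Cl: 1
  N: 1
  O: 4
Molecular formula: C9H10ClNO4.
Molar mass = 231.632 g/mol.
Mass from O: 4 × 15.999 = 63.996 g/mol.
%O = 63.996 / 231.632 × 100 = 27.63%.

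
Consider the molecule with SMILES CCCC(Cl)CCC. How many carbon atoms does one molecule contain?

7

Atom tally by fragment:
  CH3 → C:1 H:3
  CH2 → C:1 H:2
  CH2 → C:1 H:2
  CH(Cl) → C:1 H:1 Cl:1
  CH2 → C:1 H:2
  CH2 → C:1 H:2
  CH3 → C:1 H:3
Element totals:
  C: 7
  H: 15
  Cl: 1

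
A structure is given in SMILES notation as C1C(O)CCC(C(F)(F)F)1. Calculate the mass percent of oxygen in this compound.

Atom tally by fragment:
  cyclopentane ring core → C:5 H:10
  (− 2 ring H displaced by substituents)
  + OH → O:1 H:1
  + CF3 → C:1 F:3
Element totals:
  C: 6
  H: 9
  F: 3
  O: 1
Molecular formula: C6H9F3O.
Molar mass = 154.131 g/mol.
Mass from O: 1 × 15.999 = 15.999 g/mol.
%O = 15.999 / 154.131 × 100 = 10.38%.

10.38%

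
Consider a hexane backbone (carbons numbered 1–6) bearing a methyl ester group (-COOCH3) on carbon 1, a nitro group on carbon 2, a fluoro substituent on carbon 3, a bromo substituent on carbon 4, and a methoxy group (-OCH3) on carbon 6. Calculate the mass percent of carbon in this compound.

Atom tally by fragment:
  CH3OOCCH2 → C:3 H:5 O:2
  CH(NO2) → C:1 H:1 N:1 O:2
  CH(F) → C:1 H:1 F:1
  CH(Br) → C:1 H:1 Br:1
  CH2 → C:1 H:2
  CH2OCH3 → C:2 H:5 O:1
Element totals:
  C: 9
  H: 15
  Br: 1
  F: 1
  N: 1
  O: 5
Molecular formula: C9H15BrFNO5.
Molar mass = 316.123 g/mol.
Mass from C: 9 × 12.011 = 108.099 g/mol.
%C = 108.099 / 316.123 × 100 = 34.20%.

34.20%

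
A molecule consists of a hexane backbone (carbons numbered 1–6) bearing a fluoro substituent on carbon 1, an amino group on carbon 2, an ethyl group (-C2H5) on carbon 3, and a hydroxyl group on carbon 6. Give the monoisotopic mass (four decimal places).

163.1372

Atom tally by fragment:
  FCH2 → C:1 H:2 F:1
  CH(NH2) → C:1 H:3 N:1
  CH(C2H5) → C:3 H:6
  CH2 → C:1 H:2
  CH2 → C:1 H:2
  CH2OH → C:1 H:3 O:1
Element totals:
  C: 8
  H: 18
  F: 1
  N: 1
  O: 1
Molecular formula: C8H18FNO.
  M = 8(12.0) + 18(1.007825) + 18.998403 + 14.003074 + 15.994915
    = 96.000000 + 18.140850 + 18.998403 + 14.003074 + 15.994915 = 163.137242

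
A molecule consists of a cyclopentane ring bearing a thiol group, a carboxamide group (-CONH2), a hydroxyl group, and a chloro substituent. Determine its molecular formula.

C6H10ClNO2S

Atom tally by fragment:
  cyclopentane ring core → C:5 H:10
  (− 4 ring H displaced by substituents)
  + SH → S:1 H:1
  + CONH2 → C:1 H:2 O:1 N:1
  + OH → O:1 H:1
  + Cl → Cl:1
Element totals:
  C: 6
  H: 10
  Cl: 1
  N: 1
  O: 2
  S: 1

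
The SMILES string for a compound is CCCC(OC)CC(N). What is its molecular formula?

Atom tally by fragment:
  CH3 → C:1 H:3
  CH2 → C:1 H:2
  CH2 → C:1 H:2
  CH(OCH3) → C:2 H:4 O:1
  CH2 → C:1 H:2
  CH2NH2 → C:1 H:4 N:1
Element totals:
  C: 7
  H: 17
  N: 1
  O: 1

C7H17NO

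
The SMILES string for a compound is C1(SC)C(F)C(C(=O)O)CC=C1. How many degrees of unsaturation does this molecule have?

Atom tally by fragment:
  cyclohexene ring core → C:6 H:10
  (− 3 ring H displaced by substituents)
  + SCH3 → C:1 H:3 S:1
  + F → F:1
  + COOH → C:1 H:1 O:2
Element totals:
  C: 8
  H: 11
  F: 1
  O: 2
  S: 1
Molecular formula: C8H11FO2S.
DoU = (2C + 2 + N − H − X) / 2 = (2·8 + 2 + 0 − 11 − 1) / 2 = 3.

3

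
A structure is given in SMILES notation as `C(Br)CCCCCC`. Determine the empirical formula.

C7H15Br

Atom tally by fragment:
  BrCH2 → C:1 H:2 Br:1
  CH2 → C:1 H:2
  CH2 → C:1 H:2
  CH2 → C:1 H:2
  CH2 → C:1 H:2
  CH2 → C:1 H:2
  CH3 → C:1 H:3
Element totals:
  C: 7
  H: 15
  Br: 1
Molecular formula: C7H15Br.
gcd of subscripts (1, 7, 15) = 1, so the empirical formula equals the molecular formula.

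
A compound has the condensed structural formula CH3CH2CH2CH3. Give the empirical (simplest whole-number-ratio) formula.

Element totals:
  C: 4
  H: 10
Molecular formula: C4H10.
gcd of subscripts = 2; dividing each by 2:
  C: 4/2 = 2
  H: 10/2 = 5

C2H5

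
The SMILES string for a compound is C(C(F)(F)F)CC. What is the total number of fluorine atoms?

Atom tally by fragment:
  F3CCH2 → C:2 H:2 F:3
  CH2 → C:1 H:2
  CH3 → C:1 H:3
Element totals:
  C: 4
  H: 7
  F: 3

3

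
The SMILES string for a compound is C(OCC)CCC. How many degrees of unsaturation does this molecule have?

Atom tally by fragment:
  C2H5OCH2 → C:3 H:7 O:1
  CH2 → C:1 H:2
  CH2 → C:1 H:2
  CH3 → C:1 H:3
Element totals:
  C: 6
  H: 14
  O: 1
Molecular formula: C6H14O.
DoU = (2C + 2 + N − H − X) / 2 = (2·6 + 2 + 0 − 14 − 0) / 2 = 0.

0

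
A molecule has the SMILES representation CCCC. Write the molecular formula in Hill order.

C4H10

Atom tally by fragment:
  CH3 → C:1 H:3
  CH2 → C:1 H:2
  CH2 → C:1 H:2
  CH3 → C:1 H:3
Element totals:
  C: 4
  H: 10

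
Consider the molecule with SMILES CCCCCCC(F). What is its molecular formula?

Atom tally by fragment:
  CH3 → C:1 H:3
  CH2 → C:1 H:2
  CH2 → C:1 H:2
  CH2 → C:1 H:2
  CH2 → C:1 H:2
  CH2 → C:1 H:2
  CH2F → C:1 H:2 F:1
Element totals:
  C: 7
  H: 15
  F: 1

C7H15F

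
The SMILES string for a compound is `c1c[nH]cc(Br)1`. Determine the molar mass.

145.99 g/mol

Atom tally by fragment:
  pyrrole ring core → C:4 H:5 N:1
  (− 1 ring H displaced by substituents)
  + Br → Br:1
Element totals:
  C: 4
  H: 4
  Br: 1
  N: 1
Molecular formula: C4H4BrN.
  M = 4(12.011) + 4(1.008) + 79.904 + 14.007
    = 48.044 + 4.032 + 79.904 + 14.007 = 145.987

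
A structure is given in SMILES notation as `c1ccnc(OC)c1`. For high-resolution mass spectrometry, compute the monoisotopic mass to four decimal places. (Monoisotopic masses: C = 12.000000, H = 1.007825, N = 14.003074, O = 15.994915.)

109.0528

Atom tally by fragment:
  pyridine ring core → C:5 H:5 N:1
  (− 1 ring H displaced by substituents)
  + OCH3 → C:1 H:3 O:1
Element totals:
  C: 6
  H: 7
  N: 1
  O: 1
Molecular formula: C6H7NO.
  M = 6(12.0) + 7(1.007825) + 14.003074 + 15.994915
    = 72.000000 + 7.054775 + 14.003074 + 15.994915 = 109.052764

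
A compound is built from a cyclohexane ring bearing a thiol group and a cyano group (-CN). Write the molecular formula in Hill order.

Atom tally by fragment:
  cyclohexane ring core → C:6 H:12
  (− 2 ring H displaced by substituents)
  + SH → S:1 H:1
  + CN → C:1 N:1
Element totals:
  C: 7
  H: 11
  N: 1
  S: 1

C7H11NS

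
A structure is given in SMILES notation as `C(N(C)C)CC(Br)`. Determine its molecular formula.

C5H12BrN

Atom tally by fragment:
  (CH3)2NCH2 → C:3 H:8 N:1
  CH2 → C:1 H:2
  CH2Br → C:1 H:2 Br:1
Element totals:
  C: 5
  H: 12
  Br: 1
  N: 1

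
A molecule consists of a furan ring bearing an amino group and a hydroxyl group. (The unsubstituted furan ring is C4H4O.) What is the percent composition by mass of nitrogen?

Atom tally by fragment:
  furan ring core → C:4 H:4 O:1
  (− 2 ring H displaced by substituents)
  + NH2 → N:1 H:2
  + OH → O:1 H:1
Element totals:
  C: 4
  H: 5
  N: 1
  O: 2
Molecular formula: C4H5NO2.
Molar mass = 99.089 g/mol.
Mass from N: 1 × 14.007 = 14.007 g/mol.
%N = 14.007 / 99.089 × 100 = 14.14%.

14.14%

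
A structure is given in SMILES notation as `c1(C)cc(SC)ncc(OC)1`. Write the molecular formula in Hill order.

C8H11NOS

Atom tally by fragment:
  pyridine ring core → C:5 H:5 N:1
  (− 3 ring H displaced by substituents)
  + CH3 → C:1 H:3
  + SCH3 → C:1 H:3 S:1
  + OCH3 → C:1 H:3 O:1
Element totals:
  C: 8
  H: 11
  N: 1
  O: 1
  S: 1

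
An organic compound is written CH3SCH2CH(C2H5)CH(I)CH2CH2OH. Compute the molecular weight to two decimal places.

Element totals:
  C: 8
  H: 17
  I: 1
  O: 1
  S: 1
Molecular formula: C8H17IOS.
  M = 8(12.011) + 17(1.008) + 126.904 + 15.999 + 32.06
    = 96.088 + 17.136 + 126.904 + 15.999 + 32.060 = 288.187

288.19 g/mol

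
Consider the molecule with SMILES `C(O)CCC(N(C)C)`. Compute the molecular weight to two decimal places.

Atom tally by fragment:
  HOCH2 → C:1 H:3 O:1
  CH2 → C:1 H:2
  CH2 → C:1 H:2
  CH2N(CH3)2 → C:3 H:8 N:1
Element totals:
  C: 6
  H: 15
  N: 1
  O: 1
Molecular formula: C6H15NO.
  M = 6(12.011) + 15(1.008) + 14.007 + 15.999
    = 72.066 + 15.120 + 14.007 + 15.999 = 117.192

117.19 g/mol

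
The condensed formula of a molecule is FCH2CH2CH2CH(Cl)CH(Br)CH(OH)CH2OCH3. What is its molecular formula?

Atom tally by fragment:
  FCH2 → C:1 H:2 F:1
  CH2 → C:1 H:2
  CH2 → C:1 H:2
  CH(Cl) → C:1 H:1 Cl:1
  CH(Br) → C:1 H:1 Br:1
  CH(OH) → C:1 H:2 O:1
  CH2OCH3 → C:2 H:5 O:1
Element totals:
  C: 8
  H: 15
  Br: 1
  Cl: 1
  F: 1
  O: 2

C8H15BrClFO2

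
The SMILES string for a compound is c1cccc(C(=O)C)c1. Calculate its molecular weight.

120.15 g/mol

Atom tally by fragment:
  benzene ring core → C:6 H:6
  (− 1 ring H displaced by substituents)
  + COCH3 → C:2 H:3 O:1
Element totals:
  C: 8
  H: 8
  O: 1
Molecular formula: C8H8O.
  M = 8(12.011) + 8(1.008) + 15.999
    = 96.088 + 8.064 + 15.999 = 120.151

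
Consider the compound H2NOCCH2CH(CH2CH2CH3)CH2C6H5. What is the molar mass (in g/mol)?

Atom tally by fragment:
  H2NOCCH2 → C:2 H:4 O:1 N:1
  CH(CH2CH2CH3) → C:4 H:8
  CH2C6H5 → C:7 H:7
Element totals:
  C: 13
  H: 19
  N: 1
  O: 1
Molecular formula: C13H19NO.
  M = 13(12.011) + 19(1.008) + 14.007 + 15.999
    = 156.143 + 19.152 + 14.007 + 15.999 = 205.301

205.30 g/mol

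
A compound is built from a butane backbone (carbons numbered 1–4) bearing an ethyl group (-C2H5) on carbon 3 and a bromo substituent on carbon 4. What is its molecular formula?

Atom tally by fragment:
  CH3 → C:1 H:3
  CH2 → C:1 H:2
  CH(C2H5) → C:3 H:6
  CH2Br → C:1 H:2 Br:1
Element totals:
  C: 6
  H: 13
  Br: 1

C6H13Br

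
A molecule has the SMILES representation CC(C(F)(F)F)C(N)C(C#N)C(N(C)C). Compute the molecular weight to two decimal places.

223.24 g/mol

Atom tally by fragment:
  CH3 → C:1 H:3
  CH(CF3) → C:2 H:1 F:3
  CH(NH2) → C:1 H:3 N:1
  CH(CN) → C:2 H:1 N:1
  CH2N(CH3)2 → C:3 H:8 N:1
Element totals:
  C: 9
  H: 16
  F: 3
  N: 3
Molecular formula: C9H16F3N3.
  M = 9(12.011) + 16(1.008) + 3(18.998) + 3(14.007)
    = 108.099 + 16.128 + 56.994 + 42.021 = 223.242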